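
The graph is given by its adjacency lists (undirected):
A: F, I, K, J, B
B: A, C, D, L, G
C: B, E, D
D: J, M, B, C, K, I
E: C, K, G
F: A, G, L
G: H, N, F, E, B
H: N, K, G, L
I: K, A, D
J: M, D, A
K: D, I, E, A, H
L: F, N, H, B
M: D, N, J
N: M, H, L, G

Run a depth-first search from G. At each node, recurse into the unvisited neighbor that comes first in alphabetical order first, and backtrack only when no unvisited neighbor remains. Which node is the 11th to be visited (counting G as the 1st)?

I

Visit G
G → B
B → A
A → F
F → L
L → H
H → K
K → D
D → C
C → E
D → I
D → J
J → M
M → N

Visit order: G, B, A, F, L, H, K, D, C, E, I, J, M, N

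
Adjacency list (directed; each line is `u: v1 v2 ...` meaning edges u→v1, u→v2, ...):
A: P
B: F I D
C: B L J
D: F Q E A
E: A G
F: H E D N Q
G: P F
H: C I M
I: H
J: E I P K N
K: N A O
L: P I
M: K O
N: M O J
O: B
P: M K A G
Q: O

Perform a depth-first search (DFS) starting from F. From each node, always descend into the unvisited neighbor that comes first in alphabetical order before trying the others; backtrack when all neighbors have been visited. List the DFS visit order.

Visit F
F → D
D → A
A → P
P → G
P → K
K → N
N → J
J → E
J → I
I → H
H → C
C → B
C → L
H → M
M → O
D → Q

F D A P G K N J E I H C B L M O Q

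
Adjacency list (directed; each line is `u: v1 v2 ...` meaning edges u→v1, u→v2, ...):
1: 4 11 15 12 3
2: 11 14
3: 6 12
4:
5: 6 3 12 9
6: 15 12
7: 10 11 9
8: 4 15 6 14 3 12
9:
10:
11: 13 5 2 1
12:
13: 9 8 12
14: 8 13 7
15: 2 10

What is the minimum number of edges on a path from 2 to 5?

2

Level 0: 2
Level 1: 11, 14
Level 2: 1, 5, 7, 8, 13
Level 3: 3, 4, 6, 9, 10, 12, 15
5 first appears at level 2.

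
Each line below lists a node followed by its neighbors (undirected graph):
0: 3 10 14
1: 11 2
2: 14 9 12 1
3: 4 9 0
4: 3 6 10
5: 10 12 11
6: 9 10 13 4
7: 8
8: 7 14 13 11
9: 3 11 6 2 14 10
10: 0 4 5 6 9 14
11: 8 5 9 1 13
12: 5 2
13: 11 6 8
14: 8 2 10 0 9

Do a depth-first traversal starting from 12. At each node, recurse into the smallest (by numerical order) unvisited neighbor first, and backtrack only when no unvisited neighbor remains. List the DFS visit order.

Visit 12
12 → 2
2 → 1
1 → 11
11 → 5
5 → 10
10 → 0
0 → 3
3 → 4
4 → 6
6 → 9
9 → 14
14 → 8
8 → 7
8 → 13

12 → 2 → 1 → 11 → 5 → 10 → 0 → 3 → 4 → 6 → 9 → 14 → 8 → 7 → 13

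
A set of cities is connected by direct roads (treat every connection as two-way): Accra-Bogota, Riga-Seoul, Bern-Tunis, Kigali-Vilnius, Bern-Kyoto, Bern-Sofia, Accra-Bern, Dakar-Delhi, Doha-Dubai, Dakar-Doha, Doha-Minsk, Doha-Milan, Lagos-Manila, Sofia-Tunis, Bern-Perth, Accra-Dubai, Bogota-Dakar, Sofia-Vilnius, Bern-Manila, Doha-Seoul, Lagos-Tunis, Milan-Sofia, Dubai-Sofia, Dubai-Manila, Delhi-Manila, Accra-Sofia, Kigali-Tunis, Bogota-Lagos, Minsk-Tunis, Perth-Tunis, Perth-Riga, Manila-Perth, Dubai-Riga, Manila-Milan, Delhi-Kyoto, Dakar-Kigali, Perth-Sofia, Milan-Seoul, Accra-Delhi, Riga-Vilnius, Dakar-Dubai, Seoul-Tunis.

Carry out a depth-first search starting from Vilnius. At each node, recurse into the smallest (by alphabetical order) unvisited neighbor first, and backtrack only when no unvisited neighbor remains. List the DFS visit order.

Vilnius, Kigali, Dakar, Bogota, Accra, Bern, Kyoto, Delhi, Manila, Dubai, Doha, Milan, Seoul, Riga, Perth, Sofia, Tunis, Lagos, Minsk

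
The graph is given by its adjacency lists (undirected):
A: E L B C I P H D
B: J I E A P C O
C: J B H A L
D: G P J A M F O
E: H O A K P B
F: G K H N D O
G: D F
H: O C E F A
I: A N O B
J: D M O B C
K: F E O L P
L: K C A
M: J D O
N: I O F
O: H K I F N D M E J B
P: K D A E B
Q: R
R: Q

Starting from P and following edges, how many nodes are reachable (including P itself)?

BFS from P visits: P, K, D, A, E, B, F, O, L, G, J, M, C, I, H, N
Reachable nodes: 16 of 18 total.

16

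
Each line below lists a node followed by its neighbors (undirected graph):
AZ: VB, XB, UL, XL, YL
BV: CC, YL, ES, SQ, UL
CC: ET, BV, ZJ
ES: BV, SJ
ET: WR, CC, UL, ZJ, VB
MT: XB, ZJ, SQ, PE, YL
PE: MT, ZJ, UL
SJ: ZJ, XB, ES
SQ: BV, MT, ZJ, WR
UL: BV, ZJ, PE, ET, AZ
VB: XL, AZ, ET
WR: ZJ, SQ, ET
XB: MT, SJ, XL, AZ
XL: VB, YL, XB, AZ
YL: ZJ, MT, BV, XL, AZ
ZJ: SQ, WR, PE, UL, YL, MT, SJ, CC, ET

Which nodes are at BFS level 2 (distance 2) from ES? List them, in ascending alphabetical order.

Level 0: ES
Level 1: BV, SJ
Level 2: CC, SQ, UL, XB, YL, ZJ
Level 3: AZ, ET, MT, PE, WR, XL
Level 4: VB

CC, SQ, UL, XB, YL, ZJ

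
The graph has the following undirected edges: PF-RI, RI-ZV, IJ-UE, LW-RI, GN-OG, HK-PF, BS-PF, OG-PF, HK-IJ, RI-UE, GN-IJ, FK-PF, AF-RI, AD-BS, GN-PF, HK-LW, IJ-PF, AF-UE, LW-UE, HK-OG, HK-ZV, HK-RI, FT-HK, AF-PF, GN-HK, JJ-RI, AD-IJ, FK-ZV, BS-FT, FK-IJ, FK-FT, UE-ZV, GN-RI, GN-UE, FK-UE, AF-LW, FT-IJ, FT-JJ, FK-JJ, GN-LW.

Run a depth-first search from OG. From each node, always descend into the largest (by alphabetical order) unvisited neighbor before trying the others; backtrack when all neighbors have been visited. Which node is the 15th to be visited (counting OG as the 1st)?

AF

Visit OG
OG → PF
PF → RI
RI → ZV
ZV → UE
UE → LW
LW → HK
HK → IJ
IJ → GN
IJ → FT
FT → JJ
JJ → FK
FT → BS
BS → AD
LW → AF

Visit order: OG, PF, RI, ZV, UE, LW, HK, IJ, GN, FT, JJ, FK, BS, AD, AF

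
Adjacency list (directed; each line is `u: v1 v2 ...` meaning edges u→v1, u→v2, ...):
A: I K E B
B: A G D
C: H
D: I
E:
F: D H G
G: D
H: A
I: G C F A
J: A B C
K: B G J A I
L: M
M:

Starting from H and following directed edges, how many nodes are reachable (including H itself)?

11

BFS from H visits: H, A, K, I, E, B, J, G, F, C, D
Reachable nodes: 11 of 13 total.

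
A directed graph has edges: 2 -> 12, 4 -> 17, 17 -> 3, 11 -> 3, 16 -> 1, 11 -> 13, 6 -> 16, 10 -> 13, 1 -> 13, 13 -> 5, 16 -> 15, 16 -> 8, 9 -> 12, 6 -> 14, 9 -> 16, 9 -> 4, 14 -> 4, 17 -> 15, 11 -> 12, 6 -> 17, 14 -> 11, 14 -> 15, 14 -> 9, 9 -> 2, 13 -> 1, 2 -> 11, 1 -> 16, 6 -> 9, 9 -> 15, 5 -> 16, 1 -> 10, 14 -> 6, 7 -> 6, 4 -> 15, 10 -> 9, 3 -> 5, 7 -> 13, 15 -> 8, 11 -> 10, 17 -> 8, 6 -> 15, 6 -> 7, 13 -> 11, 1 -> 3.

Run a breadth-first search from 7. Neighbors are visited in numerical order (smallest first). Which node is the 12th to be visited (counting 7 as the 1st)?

Visit 7; enqueue 6, 13 → queue [6, 13]
Visit 6; enqueue 9, 14, 15, 16, 17 → queue [13, 9, 14, 15, 16, 17]
Visit 13; enqueue 1, 5, 11 → queue [9, 14, 15, 16, 17, 1, 5, 11]
Visit 9; enqueue 2, 4, 12 → queue [14, 15, 16, 17, 1, 5, 11, 2, 4, 12]
Visit 14 → queue [15, 16, 17, 1, 5, 11, 2, 4, 12]
Visit 15; enqueue 8 → queue [16, 17, 1, 5, 11, 2, 4, 12, 8]
Visit 16 → queue [17, 1, 5, 11, 2, 4, 12, 8]
Visit 17; enqueue 3 → queue [1, 5, 11, 2, 4, 12, 8, 3]
Visit 1; enqueue 10 → queue [5, 11, 2, 4, 12, 8, 3, 10]
Visit 5 → queue [11, 2, 4, 12, 8, 3, 10]
Visit 11 → queue [2, 4, 12, 8, 3, 10]
Visit 2 → queue [4, 12, 8, 3, 10]
Visit 4 → queue [12, 8, 3, 10]
Visit 12 → queue [8, 3, 10]
Visit 8 → queue [3, 10]
Visit 3 → queue [10]
Visit 10 → queue []

Visit order: 7, 6, 13, 9, 14, 15, 16, 17, 1, 5, 11, 2, 4, 12, 8, 3, 10

2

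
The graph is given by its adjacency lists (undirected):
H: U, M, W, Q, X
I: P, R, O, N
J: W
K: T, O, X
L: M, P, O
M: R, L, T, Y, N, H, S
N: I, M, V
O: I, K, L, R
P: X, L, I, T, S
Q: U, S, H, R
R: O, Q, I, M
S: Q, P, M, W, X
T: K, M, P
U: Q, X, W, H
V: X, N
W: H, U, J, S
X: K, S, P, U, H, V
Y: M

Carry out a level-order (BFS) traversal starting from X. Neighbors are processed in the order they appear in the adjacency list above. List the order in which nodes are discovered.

X -> K -> S -> P -> U -> H -> V -> T -> O -> Q -> M -> W -> L -> I -> N -> R -> Y -> J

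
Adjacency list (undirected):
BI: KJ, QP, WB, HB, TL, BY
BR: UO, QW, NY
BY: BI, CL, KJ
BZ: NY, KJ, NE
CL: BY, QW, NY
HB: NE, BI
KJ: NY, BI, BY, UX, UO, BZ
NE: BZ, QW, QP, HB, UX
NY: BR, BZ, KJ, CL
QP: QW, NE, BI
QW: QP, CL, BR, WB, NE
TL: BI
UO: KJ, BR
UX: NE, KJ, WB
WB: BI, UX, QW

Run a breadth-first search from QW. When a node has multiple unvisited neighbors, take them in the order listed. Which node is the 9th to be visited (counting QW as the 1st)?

Visit QW; enqueue QP, CL, BR, WB, NE → queue [QP, CL, BR, WB, NE]
Visit QP; enqueue BI → queue [CL, BR, WB, NE, BI]
Visit CL; enqueue BY, NY → queue [BR, WB, NE, BI, BY, NY]
Visit BR; enqueue UO → queue [WB, NE, BI, BY, NY, UO]
Visit WB; enqueue UX → queue [NE, BI, BY, NY, UO, UX]
Visit NE; enqueue BZ, HB → queue [BI, BY, NY, UO, UX, BZ, HB]
Visit BI; enqueue KJ, TL → queue [BY, NY, UO, UX, BZ, HB, KJ, TL]
Visit BY → queue [NY, UO, UX, BZ, HB, KJ, TL]
Visit NY → queue [UO, UX, BZ, HB, KJ, TL]
Visit UO → queue [UX, BZ, HB, KJ, TL]
Visit UX → queue [BZ, HB, KJ, TL]
Visit BZ → queue [HB, KJ, TL]
Visit HB → queue [KJ, TL]
Visit KJ → queue [TL]
Visit TL → queue []

Visit order: QW, QP, CL, BR, WB, NE, BI, BY, NY, UO, UX, BZ, HB, KJ, TL

NY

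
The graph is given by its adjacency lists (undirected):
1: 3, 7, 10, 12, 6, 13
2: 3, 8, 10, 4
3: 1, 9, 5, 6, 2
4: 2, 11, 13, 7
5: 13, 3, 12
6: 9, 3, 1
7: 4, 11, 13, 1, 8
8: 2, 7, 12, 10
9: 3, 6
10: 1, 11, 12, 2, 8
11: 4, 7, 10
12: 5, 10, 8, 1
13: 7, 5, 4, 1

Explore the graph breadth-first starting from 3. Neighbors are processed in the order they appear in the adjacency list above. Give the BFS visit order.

3 → 1 → 9 → 5 → 6 → 2 → 7 → 10 → 12 → 13 → 8 → 4 → 11

Visit 3; enqueue 1, 9, 5, 6, 2 → queue [1, 9, 5, 6, 2]
Visit 1; enqueue 7, 10, 12, 13 → queue [9, 5, 6, 2, 7, 10, 12, 13]
Visit 9 → queue [5, 6, 2, 7, 10, 12, 13]
Visit 5 → queue [6, 2, 7, 10, 12, 13]
Visit 6 → queue [2, 7, 10, 12, 13]
Visit 2; enqueue 8, 4 → queue [7, 10, 12, 13, 8, 4]
Visit 7; enqueue 11 → queue [10, 12, 13, 8, 4, 11]
Visit 10 → queue [12, 13, 8, 4, 11]
Visit 12 → queue [13, 8, 4, 11]
Visit 13 → queue [8, 4, 11]
Visit 8 → queue [4, 11]
Visit 4 → queue [11]
Visit 11 → queue []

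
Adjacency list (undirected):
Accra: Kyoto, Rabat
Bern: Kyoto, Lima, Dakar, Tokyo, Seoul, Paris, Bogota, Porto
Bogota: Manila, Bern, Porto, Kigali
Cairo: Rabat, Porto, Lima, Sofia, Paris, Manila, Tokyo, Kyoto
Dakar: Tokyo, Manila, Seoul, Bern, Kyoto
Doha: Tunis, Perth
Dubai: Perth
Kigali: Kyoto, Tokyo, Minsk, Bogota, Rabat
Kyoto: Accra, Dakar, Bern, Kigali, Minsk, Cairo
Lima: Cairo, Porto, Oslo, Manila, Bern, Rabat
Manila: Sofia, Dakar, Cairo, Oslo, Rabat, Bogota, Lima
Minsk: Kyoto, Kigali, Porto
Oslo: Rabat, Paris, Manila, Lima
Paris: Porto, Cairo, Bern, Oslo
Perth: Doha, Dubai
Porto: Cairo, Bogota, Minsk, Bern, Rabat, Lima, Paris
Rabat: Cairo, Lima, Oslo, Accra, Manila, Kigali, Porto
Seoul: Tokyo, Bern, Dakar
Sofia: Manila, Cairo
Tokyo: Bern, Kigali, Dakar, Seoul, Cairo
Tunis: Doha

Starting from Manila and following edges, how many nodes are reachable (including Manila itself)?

BFS from Manila visits: Manila, Sofia, Dakar, Cairo, Oslo, Rabat, Bogota, Lima, Tokyo, Seoul, Bern, Kyoto, Porto, Paris, Accra, Kigali, Minsk
Reachable nodes: 17 of 21 total.

17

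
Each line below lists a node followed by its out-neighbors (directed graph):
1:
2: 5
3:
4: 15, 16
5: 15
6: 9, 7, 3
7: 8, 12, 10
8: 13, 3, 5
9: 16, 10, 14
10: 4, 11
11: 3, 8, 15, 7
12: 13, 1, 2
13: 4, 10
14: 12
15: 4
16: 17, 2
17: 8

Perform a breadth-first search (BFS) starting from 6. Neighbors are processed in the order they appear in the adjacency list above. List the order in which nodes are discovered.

Visit 6; enqueue 9, 7, 3 → queue [9, 7, 3]
Visit 9; enqueue 16, 10, 14 → queue [7, 3, 16, 10, 14]
Visit 7; enqueue 8, 12 → queue [3, 16, 10, 14, 8, 12]
Visit 3 → queue [16, 10, 14, 8, 12]
Visit 16; enqueue 17, 2 → queue [10, 14, 8, 12, 17, 2]
Visit 10; enqueue 4, 11 → queue [14, 8, 12, 17, 2, 4, 11]
Visit 14 → queue [8, 12, 17, 2, 4, 11]
Visit 8; enqueue 13, 5 → queue [12, 17, 2, 4, 11, 13, 5]
Visit 12; enqueue 1 → queue [17, 2, 4, 11, 13, 5, 1]
Visit 17 → queue [2, 4, 11, 13, 5, 1]
Visit 2 → queue [4, 11, 13, 5, 1]
Visit 4; enqueue 15 → queue [11, 13, 5, 1, 15]
Visit 11 → queue [13, 5, 1, 15]
Visit 13 → queue [5, 1, 15]
Visit 5 → queue [1, 15]
Visit 1 → queue [15]
Visit 15 → queue []

6, 9, 7, 3, 16, 10, 14, 8, 12, 17, 2, 4, 11, 13, 5, 1, 15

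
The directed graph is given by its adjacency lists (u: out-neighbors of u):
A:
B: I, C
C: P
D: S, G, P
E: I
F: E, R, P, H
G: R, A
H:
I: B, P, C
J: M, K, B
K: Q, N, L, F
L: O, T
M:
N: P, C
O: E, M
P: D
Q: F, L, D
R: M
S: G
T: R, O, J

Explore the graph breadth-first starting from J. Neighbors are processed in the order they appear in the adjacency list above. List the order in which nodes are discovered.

Visit J; enqueue M, K, B → queue [M, K, B]
Visit M → queue [K, B]
Visit K; enqueue Q, N, L, F → queue [B, Q, N, L, F]
Visit B; enqueue I, C → queue [Q, N, L, F, I, C]
Visit Q; enqueue D → queue [N, L, F, I, C, D]
Visit N; enqueue P → queue [L, F, I, C, D, P]
Visit L; enqueue O, T → queue [F, I, C, D, P, O, T]
Visit F; enqueue E, R, H → queue [I, C, D, P, O, T, E, R, H]
Visit I → queue [C, D, P, O, T, E, R, H]
Visit C → queue [D, P, O, T, E, R, H]
Visit D; enqueue S, G → queue [P, O, T, E, R, H, S, G]
Visit P → queue [O, T, E, R, H, S, G]
Visit O → queue [T, E, R, H, S, G]
Visit T → queue [E, R, H, S, G]
Visit E → queue [R, H, S, G]
Visit R → queue [H, S, G]
Visit H → queue [S, G]
Visit S → queue [G]
Visit G; enqueue A → queue [A]
Visit A → queue []

J → M → K → B → Q → N → L → F → I → C → D → P → O → T → E → R → H → S → G → A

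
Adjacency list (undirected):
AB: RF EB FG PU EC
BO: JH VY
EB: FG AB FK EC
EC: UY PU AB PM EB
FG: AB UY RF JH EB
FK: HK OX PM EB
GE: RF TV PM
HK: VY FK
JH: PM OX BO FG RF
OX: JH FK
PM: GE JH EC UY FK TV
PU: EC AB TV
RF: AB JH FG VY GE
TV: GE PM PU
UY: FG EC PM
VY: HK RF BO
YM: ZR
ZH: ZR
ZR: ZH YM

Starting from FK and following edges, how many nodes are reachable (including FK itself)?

16

BFS from FK visits: FK, EB, HK, OX, PM, AB, EC, FG, VY, JH, GE, TV, UY, PU, RF, BO
Reachable nodes: 16 of 19 total.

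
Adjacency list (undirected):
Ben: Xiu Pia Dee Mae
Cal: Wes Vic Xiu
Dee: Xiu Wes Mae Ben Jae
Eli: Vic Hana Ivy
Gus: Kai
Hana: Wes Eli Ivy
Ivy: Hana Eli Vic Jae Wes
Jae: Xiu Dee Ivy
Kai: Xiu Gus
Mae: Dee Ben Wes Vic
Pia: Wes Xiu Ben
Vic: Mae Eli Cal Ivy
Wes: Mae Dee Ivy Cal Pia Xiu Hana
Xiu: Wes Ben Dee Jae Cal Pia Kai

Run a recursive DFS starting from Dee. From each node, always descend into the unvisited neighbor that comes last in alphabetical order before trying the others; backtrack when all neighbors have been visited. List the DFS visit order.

Visit Dee
Dee → Xiu
Xiu → Wes
Wes → Pia
Pia → Ben
Ben → Mae
Mae → Vic
Vic → Ivy
Ivy → Jae
Ivy → Hana
Hana → Eli
Vic → Cal
Xiu → Kai
Kai → Gus

Dee Xiu Wes Pia Ben Mae Vic Ivy Jae Hana Eli Cal Kai Gus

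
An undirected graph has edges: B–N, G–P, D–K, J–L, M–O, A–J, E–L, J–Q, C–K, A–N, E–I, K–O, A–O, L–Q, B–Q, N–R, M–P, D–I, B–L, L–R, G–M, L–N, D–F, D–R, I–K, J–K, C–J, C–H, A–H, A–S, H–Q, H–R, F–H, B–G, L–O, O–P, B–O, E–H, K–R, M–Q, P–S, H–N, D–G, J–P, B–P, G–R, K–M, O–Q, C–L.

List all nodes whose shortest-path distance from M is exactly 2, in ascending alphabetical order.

Level 0: M
Level 1: G, K, O, P, Q
Level 2: A, B, C, D, H, I, J, L, R, S
Level 3: E, F, N

A, B, C, D, H, I, J, L, R, S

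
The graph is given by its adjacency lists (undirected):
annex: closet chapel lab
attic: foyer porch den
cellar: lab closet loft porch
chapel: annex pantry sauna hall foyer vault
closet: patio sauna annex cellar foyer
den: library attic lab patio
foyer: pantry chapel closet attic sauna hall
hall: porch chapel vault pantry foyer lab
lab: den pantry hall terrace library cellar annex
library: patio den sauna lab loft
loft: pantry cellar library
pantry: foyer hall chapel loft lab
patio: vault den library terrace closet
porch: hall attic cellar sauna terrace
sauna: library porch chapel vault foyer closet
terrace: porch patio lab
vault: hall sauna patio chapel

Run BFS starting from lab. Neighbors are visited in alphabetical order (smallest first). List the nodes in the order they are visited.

lab → annex → cellar → den → hall → library → pantry → terrace → chapel → closet → loft → porch → attic → patio → foyer → vault → sauna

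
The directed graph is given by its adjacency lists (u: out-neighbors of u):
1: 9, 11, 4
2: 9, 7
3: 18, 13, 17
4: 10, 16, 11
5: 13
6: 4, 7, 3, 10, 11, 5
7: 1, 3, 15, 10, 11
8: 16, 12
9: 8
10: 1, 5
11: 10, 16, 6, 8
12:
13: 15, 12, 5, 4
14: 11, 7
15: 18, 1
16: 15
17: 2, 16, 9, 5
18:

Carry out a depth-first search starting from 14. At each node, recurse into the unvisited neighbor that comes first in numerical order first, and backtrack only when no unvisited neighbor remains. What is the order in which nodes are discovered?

14 7 1 4 10 5 13 12 15 18 11 6 3 17 2 9 8 16

Visit 14
14 → 7
7 → 1
1 → 4
4 → 10
10 → 5
5 → 13
13 → 12
13 → 15
15 → 18
4 → 11
11 → 6
6 → 3
3 → 17
17 → 2
2 → 9
9 → 8
8 → 16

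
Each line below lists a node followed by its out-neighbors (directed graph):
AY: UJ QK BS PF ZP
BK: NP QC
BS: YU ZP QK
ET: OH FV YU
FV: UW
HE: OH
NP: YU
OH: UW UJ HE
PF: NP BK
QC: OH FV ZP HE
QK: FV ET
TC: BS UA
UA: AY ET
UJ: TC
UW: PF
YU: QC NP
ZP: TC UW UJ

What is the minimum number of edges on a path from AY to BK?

Level 0: AY
Level 1: BS, PF, QK, UJ, ZP
Level 2: BK, ET, FV, NP, TC, UW, YU
Level 3: OH, QC, UA
Level 4: HE
BK first appears at level 2.

2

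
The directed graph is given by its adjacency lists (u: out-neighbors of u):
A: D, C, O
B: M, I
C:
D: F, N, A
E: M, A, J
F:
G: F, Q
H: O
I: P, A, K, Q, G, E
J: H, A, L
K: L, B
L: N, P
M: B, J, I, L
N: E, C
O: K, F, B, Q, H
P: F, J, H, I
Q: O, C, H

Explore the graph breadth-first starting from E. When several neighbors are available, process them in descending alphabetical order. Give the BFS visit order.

E, M, J, A, L, I, B, H, O, D, C, P, N, Q, K, G, F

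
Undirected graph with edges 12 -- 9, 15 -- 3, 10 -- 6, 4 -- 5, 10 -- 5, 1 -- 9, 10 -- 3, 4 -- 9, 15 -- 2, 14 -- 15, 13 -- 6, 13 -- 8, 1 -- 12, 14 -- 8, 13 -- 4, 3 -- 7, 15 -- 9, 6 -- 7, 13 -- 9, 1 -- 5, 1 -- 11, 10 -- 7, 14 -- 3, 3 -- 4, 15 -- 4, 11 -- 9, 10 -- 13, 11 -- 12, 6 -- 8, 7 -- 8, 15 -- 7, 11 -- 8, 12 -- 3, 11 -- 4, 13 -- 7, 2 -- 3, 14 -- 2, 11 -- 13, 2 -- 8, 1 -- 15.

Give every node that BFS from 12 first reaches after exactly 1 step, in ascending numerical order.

Level 0: 12
Level 1: 1, 3, 9, 11
Level 2: 2, 4, 5, 7, 8, 10, 13, 14, 15
Level 3: 6

1, 3, 9, 11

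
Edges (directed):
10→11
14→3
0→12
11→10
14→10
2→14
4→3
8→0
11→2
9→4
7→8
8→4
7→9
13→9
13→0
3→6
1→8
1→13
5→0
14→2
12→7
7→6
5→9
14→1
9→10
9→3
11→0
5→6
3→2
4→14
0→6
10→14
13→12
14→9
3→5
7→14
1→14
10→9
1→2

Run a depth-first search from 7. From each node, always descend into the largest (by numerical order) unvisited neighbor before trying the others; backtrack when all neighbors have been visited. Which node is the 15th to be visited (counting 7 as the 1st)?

8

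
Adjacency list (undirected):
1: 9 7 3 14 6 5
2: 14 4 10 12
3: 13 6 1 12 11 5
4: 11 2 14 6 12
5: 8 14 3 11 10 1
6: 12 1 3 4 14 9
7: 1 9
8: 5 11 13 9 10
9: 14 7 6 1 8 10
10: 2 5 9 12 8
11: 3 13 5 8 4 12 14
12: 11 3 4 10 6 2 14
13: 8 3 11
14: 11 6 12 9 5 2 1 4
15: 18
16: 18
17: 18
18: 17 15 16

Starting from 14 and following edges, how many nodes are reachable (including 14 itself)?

BFS from 14 visits: 14, 1, 2, 4, 5, 6, 9, 11, 12, 3, 7, 10, 8, 13
Reachable nodes: 14 of 18 total.

14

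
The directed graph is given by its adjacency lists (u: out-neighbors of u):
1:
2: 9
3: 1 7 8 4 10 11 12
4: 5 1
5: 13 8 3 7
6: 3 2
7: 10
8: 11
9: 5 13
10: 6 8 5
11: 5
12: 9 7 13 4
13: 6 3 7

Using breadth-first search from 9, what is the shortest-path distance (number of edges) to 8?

2

Level 0: 9
Level 1: 5, 13
Level 2: 3, 6, 7, 8
Level 3: 1, 2, 4, 10, 11, 12
8 first appears at level 2.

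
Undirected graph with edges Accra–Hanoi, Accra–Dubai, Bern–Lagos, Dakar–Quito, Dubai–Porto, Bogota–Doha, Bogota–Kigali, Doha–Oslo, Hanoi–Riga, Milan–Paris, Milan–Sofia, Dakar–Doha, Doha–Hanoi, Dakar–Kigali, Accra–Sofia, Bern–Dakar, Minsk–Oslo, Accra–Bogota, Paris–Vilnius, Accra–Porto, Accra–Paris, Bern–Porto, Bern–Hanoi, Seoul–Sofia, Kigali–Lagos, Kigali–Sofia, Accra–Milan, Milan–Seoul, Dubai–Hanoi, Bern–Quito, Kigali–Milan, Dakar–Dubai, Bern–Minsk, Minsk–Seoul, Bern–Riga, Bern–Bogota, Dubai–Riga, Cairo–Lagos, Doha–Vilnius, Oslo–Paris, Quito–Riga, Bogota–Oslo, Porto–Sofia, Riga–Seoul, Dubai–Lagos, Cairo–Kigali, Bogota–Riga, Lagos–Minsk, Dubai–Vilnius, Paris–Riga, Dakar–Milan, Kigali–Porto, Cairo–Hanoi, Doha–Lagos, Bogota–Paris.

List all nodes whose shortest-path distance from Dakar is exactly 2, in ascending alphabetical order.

Level 0: Dakar
Level 1: Bern, Doha, Dubai, Kigali, Milan, Quito
Level 2: Accra, Bogota, Cairo, Hanoi, Lagos, Minsk, Oslo, Paris, Porto, Riga, Seoul, Sofia, Vilnius

Accra, Bogota, Cairo, Hanoi, Lagos, Minsk, Oslo, Paris, Porto, Riga, Seoul, Sofia, Vilnius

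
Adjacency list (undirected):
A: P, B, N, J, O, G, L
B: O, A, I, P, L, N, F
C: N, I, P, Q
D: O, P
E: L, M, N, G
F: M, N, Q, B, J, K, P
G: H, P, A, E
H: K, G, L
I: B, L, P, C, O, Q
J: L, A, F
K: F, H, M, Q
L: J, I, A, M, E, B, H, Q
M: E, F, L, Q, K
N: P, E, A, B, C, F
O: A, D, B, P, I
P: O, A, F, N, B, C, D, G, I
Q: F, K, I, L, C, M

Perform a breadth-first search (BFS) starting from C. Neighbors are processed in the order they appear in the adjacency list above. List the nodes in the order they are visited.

C, N, I, P, Q, E, A, B, F, L, O, D, G, K, M, J, H

Visit C; enqueue N, I, P, Q → queue [N, I, P, Q]
Visit N; enqueue E, A, B, F → queue [I, P, Q, E, A, B, F]
Visit I; enqueue L, O → queue [P, Q, E, A, B, F, L, O]
Visit P; enqueue D, G → queue [Q, E, A, B, F, L, O, D, G]
Visit Q; enqueue K, M → queue [E, A, B, F, L, O, D, G, K, M]
Visit E → queue [A, B, F, L, O, D, G, K, M]
Visit A; enqueue J → queue [B, F, L, O, D, G, K, M, J]
Visit B → queue [F, L, O, D, G, K, M, J]
Visit F → queue [L, O, D, G, K, M, J]
Visit L; enqueue H → queue [O, D, G, K, M, J, H]
Visit O → queue [D, G, K, M, J, H]
Visit D → queue [G, K, M, J, H]
Visit G → queue [K, M, J, H]
Visit K → queue [M, J, H]
Visit M → queue [J, H]
Visit J → queue [H]
Visit H → queue []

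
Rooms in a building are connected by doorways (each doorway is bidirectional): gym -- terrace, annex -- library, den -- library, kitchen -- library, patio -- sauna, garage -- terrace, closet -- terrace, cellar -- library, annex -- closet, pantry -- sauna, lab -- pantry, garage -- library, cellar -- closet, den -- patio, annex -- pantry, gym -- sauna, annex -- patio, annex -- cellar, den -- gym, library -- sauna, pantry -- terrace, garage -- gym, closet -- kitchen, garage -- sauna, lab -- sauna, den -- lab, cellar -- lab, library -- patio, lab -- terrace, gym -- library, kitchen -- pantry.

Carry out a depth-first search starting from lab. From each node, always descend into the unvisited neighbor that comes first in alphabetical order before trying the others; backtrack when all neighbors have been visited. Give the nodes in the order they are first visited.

lab → cellar → annex → closet → kitchen → library → den → gym → garage → sauna → pantry → terrace → patio

Visit lab
lab → cellar
cellar → annex
annex → closet
closet → kitchen
kitchen → library
library → den
den → gym
gym → garage
garage → sauna
sauna → pantry
pantry → terrace
sauna → patio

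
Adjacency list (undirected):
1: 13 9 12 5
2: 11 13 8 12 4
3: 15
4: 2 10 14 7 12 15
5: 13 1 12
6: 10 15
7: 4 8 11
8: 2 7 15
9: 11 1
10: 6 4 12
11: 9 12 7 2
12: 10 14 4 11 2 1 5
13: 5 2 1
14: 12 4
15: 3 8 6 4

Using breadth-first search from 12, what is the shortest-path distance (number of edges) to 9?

Level 0: 12
Level 1: 1, 2, 4, 5, 10, 11, 14
Level 2: 6, 7, 8, 9, 13, 15
Level 3: 3
9 first appears at level 2.

2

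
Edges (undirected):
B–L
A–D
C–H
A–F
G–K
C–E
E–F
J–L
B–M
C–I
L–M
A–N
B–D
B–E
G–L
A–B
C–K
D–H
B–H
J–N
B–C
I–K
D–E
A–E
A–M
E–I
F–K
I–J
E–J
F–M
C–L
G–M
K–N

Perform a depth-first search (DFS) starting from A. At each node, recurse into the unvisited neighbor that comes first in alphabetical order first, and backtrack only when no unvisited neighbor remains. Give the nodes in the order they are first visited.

Visit A
A → B
B → C
C → E
E → D
D → H
E → F
F → K
K → G
G → L
L → J
J → I
J → N
L → M

A, B, C, E, D, H, F, K, G, L, J, I, N, M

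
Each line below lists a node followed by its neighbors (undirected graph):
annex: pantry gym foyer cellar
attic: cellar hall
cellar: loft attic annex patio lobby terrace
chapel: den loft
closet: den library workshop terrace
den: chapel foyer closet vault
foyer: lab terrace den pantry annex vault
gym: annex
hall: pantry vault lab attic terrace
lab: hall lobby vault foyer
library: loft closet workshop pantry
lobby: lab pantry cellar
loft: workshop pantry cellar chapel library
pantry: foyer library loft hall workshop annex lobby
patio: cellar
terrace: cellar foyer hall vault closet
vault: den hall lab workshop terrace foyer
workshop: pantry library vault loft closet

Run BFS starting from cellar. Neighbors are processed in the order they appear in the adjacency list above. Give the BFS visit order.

cellar -> loft -> attic -> annex -> patio -> lobby -> terrace -> workshop -> pantry -> chapel -> library -> hall -> gym -> foyer -> lab -> vault -> closet -> den

Visit cellar; enqueue loft, attic, annex, patio, lobby, terrace → queue [loft, attic, annex, patio, lobby, terrace]
Visit loft; enqueue workshop, pantry, chapel, library → queue [attic, annex, patio, lobby, terrace, workshop, pantry, chapel, library]
Visit attic; enqueue hall → queue [annex, patio, lobby, terrace, workshop, pantry, chapel, library, hall]
Visit annex; enqueue gym, foyer → queue [patio, lobby, terrace, workshop, pantry, chapel, library, hall, gym, foyer]
Visit patio → queue [lobby, terrace, workshop, pantry, chapel, library, hall, gym, foyer]
Visit lobby; enqueue lab → queue [terrace, workshop, pantry, chapel, library, hall, gym, foyer, lab]
Visit terrace; enqueue vault, closet → queue [workshop, pantry, chapel, library, hall, gym, foyer, lab, vault, closet]
Visit workshop → queue [pantry, chapel, library, hall, gym, foyer, lab, vault, closet]
Visit pantry → queue [chapel, library, hall, gym, foyer, lab, vault, closet]
Visit chapel; enqueue den → queue [library, hall, gym, foyer, lab, vault, closet, den]
Visit library → queue [hall, gym, foyer, lab, vault, closet, den]
Visit hall → queue [gym, foyer, lab, vault, closet, den]
Visit gym → queue [foyer, lab, vault, closet, den]
Visit foyer → queue [lab, vault, closet, den]
Visit lab → queue [vault, closet, den]
Visit vault → queue [closet, den]
Visit closet → queue [den]
Visit den → queue []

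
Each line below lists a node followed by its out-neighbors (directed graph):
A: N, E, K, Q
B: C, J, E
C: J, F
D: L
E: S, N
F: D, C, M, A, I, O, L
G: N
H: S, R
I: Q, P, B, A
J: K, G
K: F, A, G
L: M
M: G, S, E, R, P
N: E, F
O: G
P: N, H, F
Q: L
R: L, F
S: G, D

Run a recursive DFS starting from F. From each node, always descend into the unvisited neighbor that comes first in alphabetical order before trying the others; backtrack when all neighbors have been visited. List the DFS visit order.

F A E N S D L M G P H R K Q C J I B O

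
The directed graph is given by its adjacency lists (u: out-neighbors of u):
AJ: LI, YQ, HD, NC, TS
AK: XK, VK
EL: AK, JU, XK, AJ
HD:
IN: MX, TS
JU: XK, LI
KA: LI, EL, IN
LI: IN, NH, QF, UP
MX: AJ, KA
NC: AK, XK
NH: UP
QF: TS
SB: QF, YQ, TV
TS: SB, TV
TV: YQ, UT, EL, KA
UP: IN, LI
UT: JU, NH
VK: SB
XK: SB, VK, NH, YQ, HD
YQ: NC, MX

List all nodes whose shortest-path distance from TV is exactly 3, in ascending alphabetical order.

HD, QF, SB, TS, UP, VK

Level 0: TV
Level 1: EL, KA, UT, YQ
Level 2: AJ, AK, IN, JU, LI, MX, NC, NH, XK
Level 3: HD, QF, SB, TS, UP, VK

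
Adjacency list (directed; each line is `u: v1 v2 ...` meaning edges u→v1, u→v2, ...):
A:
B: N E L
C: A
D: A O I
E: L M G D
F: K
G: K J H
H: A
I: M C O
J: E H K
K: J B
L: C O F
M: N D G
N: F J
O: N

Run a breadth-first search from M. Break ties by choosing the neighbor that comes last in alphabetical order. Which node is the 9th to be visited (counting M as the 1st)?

Visit M; enqueue N, G, D → queue [N, G, D]
Visit N; enqueue J, F → queue [G, D, J, F]
Visit G; enqueue K, H → queue [D, J, F, K, H]
Visit D; enqueue O, I, A → queue [J, F, K, H, O, I, A]
Visit J; enqueue E → queue [F, K, H, O, I, A, E]
Visit F → queue [K, H, O, I, A, E]
Visit K; enqueue B → queue [H, O, I, A, E, B]
Visit H → queue [O, I, A, E, B]
Visit O → queue [I, A, E, B]
Visit I; enqueue C → queue [A, E, B, C]
Visit A → queue [E, B, C]
Visit E; enqueue L → queue [B, C, L]
Visit B → queue [C, L]
Visit C → queue [L]
Visit L → queue []

Visit order: M, N, G, D, J, F, K, H, O, I, A, E, B, C, L

O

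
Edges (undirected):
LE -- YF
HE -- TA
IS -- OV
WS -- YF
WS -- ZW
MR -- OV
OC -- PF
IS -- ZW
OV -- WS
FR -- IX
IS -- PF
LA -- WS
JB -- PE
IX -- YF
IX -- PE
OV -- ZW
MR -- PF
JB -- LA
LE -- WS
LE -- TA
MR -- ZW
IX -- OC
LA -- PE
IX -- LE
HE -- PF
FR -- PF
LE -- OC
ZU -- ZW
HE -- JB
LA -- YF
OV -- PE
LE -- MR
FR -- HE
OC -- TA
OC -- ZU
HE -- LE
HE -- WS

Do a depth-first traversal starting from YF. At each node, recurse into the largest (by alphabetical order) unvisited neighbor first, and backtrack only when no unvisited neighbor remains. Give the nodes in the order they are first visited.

Visit YF
YF → WS
WS → ZW
ZW → ZU
ZU → OC
OC → TA
TA → LE
LE → MR
MR → PF
PF → IS
IS → OV
OV → PE
PE → LA
LA → JB
JB → HE
HE → FR
FR → IX

YF → WS → ZW → ZU → OC → TA → LE → MR → PF → IS → OV → PE → LA → JB → HE → FR → IX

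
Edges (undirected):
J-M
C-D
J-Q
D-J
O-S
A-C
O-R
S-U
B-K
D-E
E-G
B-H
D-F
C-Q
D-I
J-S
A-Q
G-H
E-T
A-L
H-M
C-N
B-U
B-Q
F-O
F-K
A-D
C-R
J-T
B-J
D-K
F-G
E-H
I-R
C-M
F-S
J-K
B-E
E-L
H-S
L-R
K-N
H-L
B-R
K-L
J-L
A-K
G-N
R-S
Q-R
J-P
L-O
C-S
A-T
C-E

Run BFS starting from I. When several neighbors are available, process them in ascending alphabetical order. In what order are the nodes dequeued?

Visit I; enqueue D, R → queue [D, R]
Visit D; enqueue A, C, E, F, J, K → queue [R, A, C, E, F, J, K]
Visit R; enqueue B, L, O, Q, S → queue [A, C, E, F, J, K, B, L, O, Q, S]
Visit A; enqueue T → queue [C, E, F, J, K, B, L, O, Q, S, T]
Visit C; enqueue M, N → queue [E, F, J, K, B, L, O, Q, S, T, M, N]
Visit E; enqueue G, H → queue [F, J, K, B, L, O, Q, S, T, M, N, G, H]
Visit F → queue [J, K, B, L, O, Q, S, T, M, N, G, H]
Visit J; enqueue P → queue [K, B, L, O, Q, S, T, M, N, G, H, P]
Visit K → queue [B, L, O, Q, S, T, M, N, G, H, P]
Visit B; enqueue U → queue [L, O, Q, S, T, M, N, G, H, P, U]
Visit L → queue [O, Q, S, T, M, N, G, H, P, U]
Visit O → queue [Q, S, T, M, N, G, H, P, U]
Visit Q → queue [S, T, M, N, G, H, P, U]
Visit S → queue [T, M, N, G, H, P, U]
Visit T → queue [M, N, G, H, P, U]
Visit M → queue [N, G, H, P, U]
Visit N → queue [G, H, P, U]
Visit G → queue [H, P, U]
Visit H → queue [P, U]
Visit P → queue [U]
Visit U → queue []

I, D, R, A, C, E, F, J, K, B, L, O, Q, S, T, M, N, G, H, P, U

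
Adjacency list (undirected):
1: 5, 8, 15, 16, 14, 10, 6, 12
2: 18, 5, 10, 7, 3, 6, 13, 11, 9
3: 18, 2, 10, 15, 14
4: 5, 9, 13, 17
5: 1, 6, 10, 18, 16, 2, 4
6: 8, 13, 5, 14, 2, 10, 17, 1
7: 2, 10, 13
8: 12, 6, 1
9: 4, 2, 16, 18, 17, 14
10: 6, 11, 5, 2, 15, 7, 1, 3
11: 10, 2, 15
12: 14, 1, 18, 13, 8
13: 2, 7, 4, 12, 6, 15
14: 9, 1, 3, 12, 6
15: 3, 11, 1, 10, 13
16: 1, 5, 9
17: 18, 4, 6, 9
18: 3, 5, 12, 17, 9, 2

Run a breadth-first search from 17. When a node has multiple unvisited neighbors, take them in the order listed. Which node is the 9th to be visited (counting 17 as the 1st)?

2

Visit 17; enqueue 18, 4, 6, 9 → queue [18, 4, 6, 9]
Visit 18; enqueue 3, 5, 12, 2 → queue [4, 6, 9, 3, 5, 12, 2]
Visit 4; enqueue 13 → queue [6, 9, 3, 5, 12, 2, 13]
Visit 6; enqueue 8, 14, 10, 1 → queue [9, 3, 5, 12, 2, 13, 8, 14, 10, 1]
Visit 9; enqueue 16 → queue [3, 5, 12, 2, 13, 8, 14, 10, 1, 16]
Visit 3; enqueue 15 → queue [5, 12, 2, 13, 8, 14, 10, 1, 16, 15]
Visit 5 → queue [12, 2, 13, 8, 14, 10, 1, 16, 15]
Visit 12 → queue [2, 13, 8, 14, 10, 1, 16, 15]
Visit 2; enqueue 7, 11 → queue [13, 8, 14, 10, 1, 16, 15, 7, 11]
Visit 13 → queue [8, 14, 10, 1, 16, 15, 7, 11]
Visit 8 → queue [14, 10, 1, 16, 15, 7, 11]
Visit 14 → queue [10, 1, 16, 15, 7, 11]
Visit 10 → queue [1, 16, 15, 7, 11]
Visit 1 → queue [16, 15, 7, 11]
Visit 16 → queue [15, 7, 11]
Visit 15 → queue [7, 11]
Visit 7 → queue [11]
Visit 11 → queue []

Visit order: 17, 18, 4, 6, 9, 3, 5, 12, 2, 13, 8, 14, 10, 1, 16, 15, 7, 11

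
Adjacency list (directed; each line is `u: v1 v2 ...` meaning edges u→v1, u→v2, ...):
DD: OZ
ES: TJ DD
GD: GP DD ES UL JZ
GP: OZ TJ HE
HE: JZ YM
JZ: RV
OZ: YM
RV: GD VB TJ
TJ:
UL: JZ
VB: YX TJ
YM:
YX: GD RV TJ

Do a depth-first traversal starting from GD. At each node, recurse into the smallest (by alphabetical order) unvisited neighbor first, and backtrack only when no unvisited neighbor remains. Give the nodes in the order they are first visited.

GD -> DD -> OZ -> YM -> ES -> TJ -> GP -> HE -> JZ -> RV -> VB -> YX -> UL

Visit GD
GD → DD
DD → OZ
OZ → YM
GD → ES
ES → TJ
GD → GP
GP → HE
HE → JZ
JZ → RV
RV → VB
VB → YX
GD → UL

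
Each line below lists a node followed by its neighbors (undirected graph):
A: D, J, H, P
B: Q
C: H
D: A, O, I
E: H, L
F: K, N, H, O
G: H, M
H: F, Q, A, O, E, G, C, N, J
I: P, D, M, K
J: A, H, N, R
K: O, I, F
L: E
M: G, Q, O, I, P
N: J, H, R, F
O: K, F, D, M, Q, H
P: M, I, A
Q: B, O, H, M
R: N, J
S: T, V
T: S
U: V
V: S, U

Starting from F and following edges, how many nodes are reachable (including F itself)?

BFS from F visits: F, K, N, H, O, I, J, R, Q, A, E, G, C, D, M, P, B, L
Reachable nodes: 18 of 22 total.

18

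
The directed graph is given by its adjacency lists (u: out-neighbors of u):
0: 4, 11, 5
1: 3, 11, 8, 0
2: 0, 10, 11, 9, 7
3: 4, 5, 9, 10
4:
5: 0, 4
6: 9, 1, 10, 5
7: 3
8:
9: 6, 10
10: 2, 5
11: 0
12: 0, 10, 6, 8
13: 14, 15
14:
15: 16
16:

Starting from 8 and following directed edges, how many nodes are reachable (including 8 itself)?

1

BFS from 8 visits: 8
Reachable nodes: 1 of 17 total.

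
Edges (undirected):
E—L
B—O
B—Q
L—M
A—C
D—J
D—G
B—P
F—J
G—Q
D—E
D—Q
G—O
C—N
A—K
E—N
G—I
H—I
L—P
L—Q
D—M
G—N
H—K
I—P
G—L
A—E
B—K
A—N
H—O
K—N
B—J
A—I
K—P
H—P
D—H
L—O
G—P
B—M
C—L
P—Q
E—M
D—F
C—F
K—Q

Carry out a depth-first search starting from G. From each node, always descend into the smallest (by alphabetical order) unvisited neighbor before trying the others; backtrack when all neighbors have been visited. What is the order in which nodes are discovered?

Visit G
G → D
D → E
E → A
A → C
C → F
F → J
J → B
B → K
K → H
H → I
I → P
P → L
L → M
L → O
L → Q
K → N

G -> D -> E -> A -> C -> F -> J -> B -> K -> H -> I -> P -> L -> M -> O -> Q -> N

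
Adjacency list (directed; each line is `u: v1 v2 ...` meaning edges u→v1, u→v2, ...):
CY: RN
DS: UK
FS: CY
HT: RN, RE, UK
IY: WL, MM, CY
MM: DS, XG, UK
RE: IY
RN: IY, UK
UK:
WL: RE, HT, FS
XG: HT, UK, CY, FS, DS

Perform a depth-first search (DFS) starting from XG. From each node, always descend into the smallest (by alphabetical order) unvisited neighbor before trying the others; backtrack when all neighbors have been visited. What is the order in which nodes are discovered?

Visit XG
XG → CY
CY → RN
RN → IY
IY → MM
MM → DS
DS → UK
IY → WL
WL → FS
WL → HT
HT → RE

XG -> CY -> RN -> IY -> MM -> DS -> UK -> WL -> FS -> HT -> RE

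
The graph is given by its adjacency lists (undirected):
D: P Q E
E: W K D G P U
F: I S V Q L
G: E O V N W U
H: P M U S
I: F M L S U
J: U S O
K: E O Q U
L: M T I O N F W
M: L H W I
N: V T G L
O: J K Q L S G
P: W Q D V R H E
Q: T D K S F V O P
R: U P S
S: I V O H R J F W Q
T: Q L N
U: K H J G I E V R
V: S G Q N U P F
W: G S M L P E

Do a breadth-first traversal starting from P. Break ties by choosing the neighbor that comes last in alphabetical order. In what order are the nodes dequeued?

Visit P; enqueue W, V, R, Q, H, E, D → queue [W, V, R, Q, H, E, D]
Visit W; enqueue S, M, L, G → queue [V, R, Q, H, E, D, S, M, L, G]
Visit V; enqueue U, N, F → queue [R, Q, H, E, D, S, M, L, G, U, N, F]
Visit R → queue [Q, H, E, D, S, M, L, G, U, N, F]
Visit Q; enqueue T, O, K → queue [H, E, D, S, M, L, G, U, N, F, T, O, K]
Visit H → queue [E, D, S, M, L, G, U, N, F, T, O, K]
Visit E → queue [D, S, M, L, G, U, N, F, T, O, K]
Visit D → queue [S, M, L, G, U, N, F, T, O, K]
Visit S; enqueue J, I → queue [M, L, G, U, N, F, T, O, K, J, I]
Visit M → queue [L, G, U, N, F, T, O, K, J, I]
Visit L → queue [G, U, N, F, T, O, K, J, I]
Visit G → queue [U, N, F, T, O, K, J, I]
Visit U → queue [N, F, T, O, K, J, I]
Visit N → queue [F, T, O, K, J, I]
Visit F → queue [T, O, K, J, I]
Visit T → queue [O, K, J, I]
Visit O → queue [K, J, I]
Visit K → queue [J, I]
Visit J → queue [I]
Visit I → queue []

P, W, V, R, Q, H, E, D, S, M, L, G, U, N, F, T, O, K, J, I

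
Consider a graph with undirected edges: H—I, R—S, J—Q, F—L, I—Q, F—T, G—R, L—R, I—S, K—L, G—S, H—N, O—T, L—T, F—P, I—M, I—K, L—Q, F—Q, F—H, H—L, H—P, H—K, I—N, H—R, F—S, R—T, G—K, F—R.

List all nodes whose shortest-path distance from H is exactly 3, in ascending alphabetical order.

Level 0: H
Level 1: F, I, K, L, N, P, R
Level 2: G, M, Q, S, T
Level 3: J, O

J, O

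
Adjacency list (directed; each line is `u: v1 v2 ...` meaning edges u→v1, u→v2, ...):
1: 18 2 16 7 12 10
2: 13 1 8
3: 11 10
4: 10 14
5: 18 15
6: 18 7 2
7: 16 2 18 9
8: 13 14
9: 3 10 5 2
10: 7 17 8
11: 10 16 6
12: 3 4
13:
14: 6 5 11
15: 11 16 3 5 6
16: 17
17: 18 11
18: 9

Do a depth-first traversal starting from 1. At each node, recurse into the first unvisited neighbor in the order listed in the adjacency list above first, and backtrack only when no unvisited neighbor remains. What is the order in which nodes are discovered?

Visit 1
1 → 18
18 → 9
9 → 3
3 → 11
11 → 10
10 → 7
7 → 16
16 → 17
7 → 2
2 → 13
2 → 8
8 → 14
14 → 6
14 → 5
5 → 15
1 → 12
12 → 4

1 18 9 3 11 10 7 16 17 2 13 8 14 6 5 15 12 4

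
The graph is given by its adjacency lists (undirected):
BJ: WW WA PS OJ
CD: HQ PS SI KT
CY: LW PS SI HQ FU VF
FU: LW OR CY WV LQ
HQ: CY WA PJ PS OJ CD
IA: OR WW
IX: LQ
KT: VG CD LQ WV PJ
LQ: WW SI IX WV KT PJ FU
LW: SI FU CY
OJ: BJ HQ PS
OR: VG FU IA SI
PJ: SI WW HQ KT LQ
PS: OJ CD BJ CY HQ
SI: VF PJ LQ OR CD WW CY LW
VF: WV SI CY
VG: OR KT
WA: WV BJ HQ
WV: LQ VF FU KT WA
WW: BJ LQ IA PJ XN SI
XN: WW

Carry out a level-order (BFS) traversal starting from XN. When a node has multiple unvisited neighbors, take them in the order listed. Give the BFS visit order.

Visit XN; enqueue WW → queue [WW]
Visit WW; enqueue BJ, LQ, IA, PJ, SI → queue [BJ, LQ, IA, PJ, SI]
Visit BJ; enqueue WA, PS, OJ → queue [LQ, IA, PJ, SI, WA, PS, OJ]
Visit LQ; enqueue IX, WV, KT, FU → queue [IA, PJ, SI, WA, PS, OJ, IX, WV, KT, FU]
Visit IA; enqueue OR → queue [PJ, SI, WA, PS, OJ, IX, WV, KT, FU, OR]
Visit PJ; enqueue HQ → queue [SI, WA, PS, OJ, IX, WV, KT, FU, OR, HQ]
Visit SI; enqueue VF, CD, CY, LW → queue [WA, PS, OJ, IX, WV, KT, FU, OR, HQ, VF, CD, CY, LW]
Visit WA → queue [PS, OJ, IX, WV, KT, FU, OR, HQ, VF, CD, CY, LW]
Visit PS → queue [OJ, IX, WV, KT, FU, OR, HQ, VF, CD, CY, LW]
Visit OJ → queue [IX, WV, KT, FU, OR, HQ, VF, CD, CY, LW]
Visit IX → queue [WV, KT, FU, OR, HQ, VF, CD, CY, LW]
Visit WV → queue [KT, FU, OR, HQ, VF, CD, CY, LW]
Visit KT; enqueue VG → queue [FU, OR, HQ, VF, CD, CY, LW, VG]
Visit FU → queue [OR, HQ, VF, CD, CY, LW, VG]
Visit OR → queue [HQ, VF, CD, CY, LW, VG]
Visit HQ → queue [VF, CD, CY, LW, VG]
Visit VF → queue [CD, CY, LW, VG]
Visit CD → queue [CY, LW, VG]
Visit CY → queue [LW, VG]
Visit LW → queue [VG]
Visit VG → queue []

XN, WW, BJ, LQ, IA, PJ, SI, WA, PS, OJ, IX, WV, KT, FU, OR, HQ, VF, CD, CY, LW, VG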